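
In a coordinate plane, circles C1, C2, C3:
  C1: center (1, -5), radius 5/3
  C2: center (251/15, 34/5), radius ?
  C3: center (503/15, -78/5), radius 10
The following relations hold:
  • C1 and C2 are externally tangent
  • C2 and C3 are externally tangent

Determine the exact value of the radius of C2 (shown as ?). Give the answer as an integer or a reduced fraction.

1. [ext C1·C2]  r_C2² + (10/3)r_C2 − 384 = 0  ⇒  r_C2 = 18 (r>0 drops 1)
2. [ext C2·C3]  r_C2² + 20r_C2 − 684 = 0  ⇒  r_C2 = 18 (r>0 drops 1)

18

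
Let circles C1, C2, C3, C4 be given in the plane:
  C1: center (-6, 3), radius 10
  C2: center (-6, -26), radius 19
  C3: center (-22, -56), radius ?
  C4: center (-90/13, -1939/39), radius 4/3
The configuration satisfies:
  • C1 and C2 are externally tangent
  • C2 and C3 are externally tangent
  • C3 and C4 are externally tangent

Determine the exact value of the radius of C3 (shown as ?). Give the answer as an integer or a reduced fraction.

1. [ext C2·C3]  r_C3² + 38r_C3 − 795 = 0  ⇒  r_C3 = 15 (r>0 drops 1)
2. [ext C3·C4]  r_C3² + (8/3)r_C3 − 265 = 0  ⇒  r_C3 = 15 (r>0 drops 1)

15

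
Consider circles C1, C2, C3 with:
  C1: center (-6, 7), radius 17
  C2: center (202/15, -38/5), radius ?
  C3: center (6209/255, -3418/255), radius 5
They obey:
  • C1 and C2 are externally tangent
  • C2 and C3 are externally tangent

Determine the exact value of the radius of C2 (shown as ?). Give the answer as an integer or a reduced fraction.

22/3

1. [ext C1·C2]  r_C2² + 34r_C2 − 2728/9 = 0  ⇒  r_C2 = 22/3 (r>0 drops 1)
2. [ext C2·C3]  r_C2² + 10r_C2 − 1144/9 = 0  ⇒  r_C2 = 22/3 (r>0 drops 1)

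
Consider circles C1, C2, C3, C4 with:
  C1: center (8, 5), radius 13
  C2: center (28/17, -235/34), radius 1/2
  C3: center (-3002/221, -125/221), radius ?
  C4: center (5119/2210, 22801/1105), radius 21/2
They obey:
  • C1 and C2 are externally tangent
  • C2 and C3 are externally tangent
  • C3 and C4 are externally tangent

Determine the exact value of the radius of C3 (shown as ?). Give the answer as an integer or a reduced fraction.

1. [ext C2·C3]  r_C3² + 1r_C3 − 272 = 0  ⇒  r_C3 = 16 (r>0 drops 1)
2. [ext C3·C4]  r_C3² + 21r_C3 − 592 = 0  ⇒  r_C3 = 16 (r>0 drops 1)

16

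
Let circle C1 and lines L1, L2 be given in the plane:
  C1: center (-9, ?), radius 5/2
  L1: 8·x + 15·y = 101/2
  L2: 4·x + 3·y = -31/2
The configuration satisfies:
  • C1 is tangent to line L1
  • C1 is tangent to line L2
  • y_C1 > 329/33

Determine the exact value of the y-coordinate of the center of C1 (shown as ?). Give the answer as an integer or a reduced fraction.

1. [C1‖L1]  y_C1² − (49/3)y_C1 + 176/3 = 0  ⇒  y_C1 = 16/3 or 11
2. [C1‖L2]  y_C1² − (41/3)y_C1 + 88/3 = 0  ⇒  y_C1 = 8/3 or 11

11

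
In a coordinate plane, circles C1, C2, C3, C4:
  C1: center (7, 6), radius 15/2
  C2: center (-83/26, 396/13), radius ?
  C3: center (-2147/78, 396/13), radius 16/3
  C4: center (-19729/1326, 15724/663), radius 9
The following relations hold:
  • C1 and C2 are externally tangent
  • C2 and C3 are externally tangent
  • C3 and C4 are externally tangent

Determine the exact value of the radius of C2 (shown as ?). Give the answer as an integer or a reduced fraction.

1. [ext C1·C2]  r_C2² + 15r_C2 − 646 = 0  ⇒  r_C2 = 19 (r>0 drops 1)
2. [ext C2·C3]  r_C2² + (32/3)r_C2 − 1691/3 = 0  ⇒  r_C2 = 19 (r>0 drops 1)

19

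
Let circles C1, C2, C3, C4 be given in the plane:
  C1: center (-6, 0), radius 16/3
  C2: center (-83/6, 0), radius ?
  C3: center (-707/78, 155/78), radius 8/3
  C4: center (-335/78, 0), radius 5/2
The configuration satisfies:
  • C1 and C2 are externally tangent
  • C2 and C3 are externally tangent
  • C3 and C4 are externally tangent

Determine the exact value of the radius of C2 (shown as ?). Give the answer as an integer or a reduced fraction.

5/2

1. [ext C1·C2]  r_C2² + (32/3)r_C2 − 395/12 = 0  ⇒  r_C2 = 5/2 (r>0 drops 1)
2. [ext C2·C3]  r_C2² + (16/3)r_C2 − 235/12 = 0  ⇒  r_C2 = 5/2 (r>0 drops 1)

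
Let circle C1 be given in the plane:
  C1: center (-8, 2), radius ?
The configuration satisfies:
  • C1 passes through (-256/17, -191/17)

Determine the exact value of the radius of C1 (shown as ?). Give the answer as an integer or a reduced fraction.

1. [C1∋P]  r_C1² − 225 = 0  ⇒  r_C1 = 15 (r>0 drops 1)

15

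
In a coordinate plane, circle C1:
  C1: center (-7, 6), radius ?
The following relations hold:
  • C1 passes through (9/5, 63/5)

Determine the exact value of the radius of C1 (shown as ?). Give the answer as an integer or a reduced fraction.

11

1. [C1∋P]  r_C1² − 121 = 0  ⇒  r_C1 = 11 (r>0 drops 1)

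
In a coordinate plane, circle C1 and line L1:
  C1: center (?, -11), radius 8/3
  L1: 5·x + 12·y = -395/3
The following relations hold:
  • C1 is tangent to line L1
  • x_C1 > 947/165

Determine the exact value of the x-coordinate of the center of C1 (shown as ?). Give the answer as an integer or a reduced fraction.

1. [C1‖L1]  x_C1² − (2/15)x_C1 − 721/15 = 0  ⇒  x_C1 = -103/15 or 7
2. given x_C1 > 947/165: keep 7

7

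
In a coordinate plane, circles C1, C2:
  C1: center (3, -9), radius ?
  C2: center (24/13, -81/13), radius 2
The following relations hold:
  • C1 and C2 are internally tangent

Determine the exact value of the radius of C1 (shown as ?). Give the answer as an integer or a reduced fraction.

1. [int C1,C2]  r_C1² − 4r_C1 − 5 = 0  ⇒  r_C1 = 5 (r>0 drops 1)

5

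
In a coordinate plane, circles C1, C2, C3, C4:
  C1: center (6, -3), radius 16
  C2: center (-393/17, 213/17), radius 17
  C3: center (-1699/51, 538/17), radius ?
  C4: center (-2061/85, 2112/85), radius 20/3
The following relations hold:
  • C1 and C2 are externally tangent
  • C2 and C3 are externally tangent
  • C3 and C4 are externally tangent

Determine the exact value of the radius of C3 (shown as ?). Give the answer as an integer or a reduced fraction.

14/3

1. [ext C2·C3]  r_C3² + 34r_C3 − 1624/9 = 0  ⇒  r_C3 = 14/3 (r>0 drops 1)
2. [ext C3·C4]  r_C3² + (40/3)r_C3 − 84 = 0  ⇒  r_C3 = 14/3 (r>0 drops 1)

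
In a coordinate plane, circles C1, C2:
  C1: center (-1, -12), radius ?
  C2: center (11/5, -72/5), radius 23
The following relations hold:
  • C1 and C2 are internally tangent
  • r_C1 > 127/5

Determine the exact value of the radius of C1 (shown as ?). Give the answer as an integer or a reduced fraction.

1. [int C1,C2]  r_C1² − 46r_C1 + 513 = 0  ⇒  r_C1 = 19 or 27
2. given r_C1 > 127/5: keep 27

27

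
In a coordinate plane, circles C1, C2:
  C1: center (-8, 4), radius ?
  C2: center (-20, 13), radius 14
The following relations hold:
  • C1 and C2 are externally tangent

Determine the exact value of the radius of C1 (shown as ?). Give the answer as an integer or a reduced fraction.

1

1. [ext C1·C2]  r_C1² + 28r_C1 − 29 = 0  ⇒  r_C1 = 1 (r>0 drops 1)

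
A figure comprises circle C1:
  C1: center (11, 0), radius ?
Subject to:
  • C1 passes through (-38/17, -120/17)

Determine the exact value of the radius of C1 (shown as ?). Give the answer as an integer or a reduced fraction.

15

1. [C1∋P]  r_C1² − 225 = 0  ⇒  r_C1 = 15 (r>0 drops 1)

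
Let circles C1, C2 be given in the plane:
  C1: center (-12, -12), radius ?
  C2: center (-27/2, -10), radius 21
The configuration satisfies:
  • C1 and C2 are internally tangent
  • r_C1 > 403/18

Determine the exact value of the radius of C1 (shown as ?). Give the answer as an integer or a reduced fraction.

1. [int C1,C2]  r_C1² − 42r_C1 + 1739/4 = 0  ⇒  r_C1 = 37/2 or 47/2
2. given r_C1 > 403/18: keep 47/2

47/2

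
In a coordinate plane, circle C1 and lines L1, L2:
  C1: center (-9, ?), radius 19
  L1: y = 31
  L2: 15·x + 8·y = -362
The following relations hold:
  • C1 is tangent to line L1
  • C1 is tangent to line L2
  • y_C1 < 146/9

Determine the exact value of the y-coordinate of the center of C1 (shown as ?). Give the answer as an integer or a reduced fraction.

12

1. [C1‖L1]  y_C1² − 62y_C1 + 600 = 0  ⇒  y_C1 = 12 or 50
2. [C1‖L2]  y_C1² + (227/4)y_C1 − 825 = 0  ⇒  y_C1 = -275/4 or 12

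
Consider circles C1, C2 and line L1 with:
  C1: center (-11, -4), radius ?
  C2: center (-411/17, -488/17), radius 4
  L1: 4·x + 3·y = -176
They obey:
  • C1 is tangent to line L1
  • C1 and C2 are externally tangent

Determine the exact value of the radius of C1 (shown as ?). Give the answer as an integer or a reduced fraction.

24

1. [C1‖L1]  r_C1² − 576 = 0  ⇒  r_C1 = 24 (r>0 drops 1)
2. [ext C1·C2]  r_C1² + 8r_C1 − 768 = 0  ⇒  r_C1 = 24 (r>0 drops 1)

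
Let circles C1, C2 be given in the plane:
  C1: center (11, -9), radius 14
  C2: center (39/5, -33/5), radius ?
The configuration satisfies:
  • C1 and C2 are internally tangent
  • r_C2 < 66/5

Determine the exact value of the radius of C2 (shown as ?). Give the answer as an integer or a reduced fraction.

1. [int C1,C2]  r_C2² − 28r_C2 + 180 = 0  ⇒  r_C2 = 10 or 18
2. given r_C2 < 66/5: keep 10

10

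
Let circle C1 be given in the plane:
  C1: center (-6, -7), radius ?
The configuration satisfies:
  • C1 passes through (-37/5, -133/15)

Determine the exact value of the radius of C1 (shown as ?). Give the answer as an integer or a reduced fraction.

7/3

1. [C1∋P]  r_C1² − 49/9 = 0  ⇒  r_C1 = 7/3 (r>0 drops 1)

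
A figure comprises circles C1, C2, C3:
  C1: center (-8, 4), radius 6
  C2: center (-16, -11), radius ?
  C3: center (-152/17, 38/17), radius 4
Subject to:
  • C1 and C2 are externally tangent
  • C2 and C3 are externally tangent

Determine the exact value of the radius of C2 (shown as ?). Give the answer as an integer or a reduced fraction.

11

1. [ext C1·C2]  r_C2² + 12r_C2 − 253 = 0  ⇒  r_C2 = 11 (r>0 drops 1)
2. [ext C2·C3]  r_C2² + 8r_C2 − 209 = 0  ⇒  r_C2 = 11 (r>0 drops 1)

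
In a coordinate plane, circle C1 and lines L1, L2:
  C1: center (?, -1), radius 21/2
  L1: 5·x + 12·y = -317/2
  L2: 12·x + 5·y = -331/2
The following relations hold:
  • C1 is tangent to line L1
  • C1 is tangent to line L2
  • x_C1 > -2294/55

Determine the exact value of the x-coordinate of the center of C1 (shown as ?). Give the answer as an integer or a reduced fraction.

1. [C1‖L1]  x_C1² + (293/5)x_C1 + 566/5 = 0  ⇒  x_C1 = -283/5 or -2
2. [C1‖L2]  x_C1² + (107/4)x_C1 + 99/2 = 0  ⇒  x_C1 = -99/4 or -2

-2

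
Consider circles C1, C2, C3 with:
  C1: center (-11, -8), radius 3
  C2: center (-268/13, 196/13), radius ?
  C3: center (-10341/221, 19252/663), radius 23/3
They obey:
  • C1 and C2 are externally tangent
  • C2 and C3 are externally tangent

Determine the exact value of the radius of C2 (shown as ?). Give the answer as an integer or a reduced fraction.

1. [ext C1·C2]  r_C2² + 6r_C2 − 616 = 0  ⇒  r_C2 = 22 (r>0 drops 1)
2. [ext C2·C3]  r_C2² + (46/3)r_C2 − 2464/3 = 0  ⇒  r_C2 = 22 (r>0 drops 1)

22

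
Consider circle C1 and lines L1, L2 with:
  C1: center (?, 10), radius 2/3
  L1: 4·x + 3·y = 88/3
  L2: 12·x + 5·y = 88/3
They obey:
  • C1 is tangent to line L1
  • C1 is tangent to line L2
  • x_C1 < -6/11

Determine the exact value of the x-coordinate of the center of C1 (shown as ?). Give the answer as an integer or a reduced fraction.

-1

1. [C1‖L1]  x_C1² + (1/3)x_C1 − 2/3 = 0  ⇒  x_C1 = -1 or 2/3
2. [C1‖L2]  x_C1² + (31/9)x_C1 + 22/9 = 0  ⇒  x_C1 = -22/9 or -1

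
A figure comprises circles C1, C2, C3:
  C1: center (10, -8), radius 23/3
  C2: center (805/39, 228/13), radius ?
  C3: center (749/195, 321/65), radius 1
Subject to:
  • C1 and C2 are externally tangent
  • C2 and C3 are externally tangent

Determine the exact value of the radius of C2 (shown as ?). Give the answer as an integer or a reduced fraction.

1. [ext C1·C2]  r_C2² + (46/3)r_C2 − 2120/3 = 0  ⇒  r_C2 = 20 (r>0 drops 1)
2. [ext C2·C3]  r_C2² + 2r_C2 − 440 = 0  ⇒  r_C2 = 20 (r>0 drops 1)

20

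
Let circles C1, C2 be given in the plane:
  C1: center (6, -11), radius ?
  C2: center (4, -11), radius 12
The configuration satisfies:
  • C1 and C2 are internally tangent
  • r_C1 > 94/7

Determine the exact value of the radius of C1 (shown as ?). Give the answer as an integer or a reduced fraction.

14

1. [int C1,C2]  r_C1² − 24r_C1 + 140 = 0  ⇒  r_C1 = 10 or 14
2. given r_C1 > 94/7: keep 14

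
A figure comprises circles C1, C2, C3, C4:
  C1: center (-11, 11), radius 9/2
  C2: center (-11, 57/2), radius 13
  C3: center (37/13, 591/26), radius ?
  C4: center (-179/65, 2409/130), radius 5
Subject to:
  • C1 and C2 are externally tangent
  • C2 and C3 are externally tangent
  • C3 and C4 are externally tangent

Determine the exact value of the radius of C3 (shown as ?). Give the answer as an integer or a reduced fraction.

2

1. [ext C2·C3]  r_C3² + 26r_C3 − 56 = 0  ⇒  r_C3 = 2 (r>0 drops 1)
2. [ext C3·C4]  r_C3² + 10r_C3 − 24 = 0  ⇒  r_C3 = 2 (r>0 drops 1)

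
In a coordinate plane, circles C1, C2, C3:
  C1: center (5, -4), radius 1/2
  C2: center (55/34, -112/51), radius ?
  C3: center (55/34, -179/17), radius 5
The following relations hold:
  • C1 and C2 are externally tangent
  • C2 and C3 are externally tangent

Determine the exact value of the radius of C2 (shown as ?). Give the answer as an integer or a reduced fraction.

10/3

1. [ext C1·C2]  r_C2² + 1r_C2 − 130/9 = 0  ⇒  r_C2 = 10/3 (r>0 drops 1)
2. [ext C2·C3]  r_C2² + 10r_C2 − 400/9 = 0  ⇒  r_C2 = 10/3 (r>0 drops 1)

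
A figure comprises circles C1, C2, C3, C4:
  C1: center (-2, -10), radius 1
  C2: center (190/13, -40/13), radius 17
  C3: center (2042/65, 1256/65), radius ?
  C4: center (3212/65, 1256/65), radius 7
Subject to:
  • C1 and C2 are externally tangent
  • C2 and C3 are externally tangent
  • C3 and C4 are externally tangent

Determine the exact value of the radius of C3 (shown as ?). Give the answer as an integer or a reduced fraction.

11

1. [ext C2·C3]  r_C3² + 34r_C3 − 495 = 0  ⇒  r_C3 = 11 (r>0 drops 1)
2. [ext C3·C4]  r_C3² + 14r_C3 − 275 = 0  ⇒  r_C3 = 11 (r>0 drops 1)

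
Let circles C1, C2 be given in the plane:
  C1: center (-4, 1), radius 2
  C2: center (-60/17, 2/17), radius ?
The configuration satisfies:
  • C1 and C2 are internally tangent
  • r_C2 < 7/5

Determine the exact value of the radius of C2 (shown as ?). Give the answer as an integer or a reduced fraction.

1. [int C1,C2]  r_C2² − 4r_C2 + 3 = 0  ⇒  r_C2 = 1 or 3
2. given r_C2 < 7/5: keep 1

1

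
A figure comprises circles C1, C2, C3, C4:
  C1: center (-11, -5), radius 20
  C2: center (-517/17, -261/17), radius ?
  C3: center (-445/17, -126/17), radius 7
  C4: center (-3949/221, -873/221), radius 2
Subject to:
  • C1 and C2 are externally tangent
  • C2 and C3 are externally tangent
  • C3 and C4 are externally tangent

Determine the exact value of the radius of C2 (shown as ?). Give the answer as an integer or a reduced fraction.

1. [ext C1·C2]  r_C2² + 40r_C2 − 84 = 0  ⇒  r_C2 = 2 (r>0 drops 1)
2. [ext C2·C3]  r_C2² + 14r_C2 − 32 = 0  ⇒  r_C2 = 2 (r>0 drops 1)

2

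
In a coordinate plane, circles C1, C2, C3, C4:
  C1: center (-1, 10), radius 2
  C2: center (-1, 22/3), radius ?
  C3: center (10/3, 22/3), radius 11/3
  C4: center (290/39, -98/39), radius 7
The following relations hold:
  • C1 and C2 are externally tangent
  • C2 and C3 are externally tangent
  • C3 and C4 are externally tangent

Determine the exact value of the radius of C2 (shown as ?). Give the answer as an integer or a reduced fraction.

2/3

1. [ext C1·C2]  r_C2² + 4r_C2 − 28/9 = 0  ⇒  r_C2 = 2/3 (r>0 drops 1)
2. [ext C2·C3]  r_C2² + (22/3)r_C2 − 16/3 = 0  ⇒  r_C2 = 2/3 (r>0 drops 1)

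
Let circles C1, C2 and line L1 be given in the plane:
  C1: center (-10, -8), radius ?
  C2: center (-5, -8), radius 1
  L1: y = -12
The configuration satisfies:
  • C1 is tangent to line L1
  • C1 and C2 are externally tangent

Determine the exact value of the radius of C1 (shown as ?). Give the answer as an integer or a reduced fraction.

4

1. [C1‖L1]  r_C1² − 16 = 0  ⇒  r_C1 = 4 (r>0 drops 1)
2. [ext C1·C2]  r_C1² + 2r_C1 − 24 = 0  ⇒  r_C1 = 4 (r>0 drops 1)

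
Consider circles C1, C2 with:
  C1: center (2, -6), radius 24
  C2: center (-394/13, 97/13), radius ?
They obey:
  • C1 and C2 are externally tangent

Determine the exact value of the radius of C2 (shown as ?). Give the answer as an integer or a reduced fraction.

1. [ext C1·C2]  r_C2² + 48r_C2 − 649 = 0  ⇒  r_C2 = 11 (r>0 drops 1)

11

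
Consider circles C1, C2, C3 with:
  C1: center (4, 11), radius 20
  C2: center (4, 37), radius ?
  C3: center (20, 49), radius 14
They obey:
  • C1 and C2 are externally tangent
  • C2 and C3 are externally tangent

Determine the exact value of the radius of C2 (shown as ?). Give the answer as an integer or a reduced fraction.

1. [ext C1·C2]  r_C2² + 40r_C2 − 276 = 0  ⇒  r_C2 = 6 (r>0 drops 1)
2. [ext C2·C3]  r_C2² + 28r_C2 − 204 = 0  ⇒  r_C2 = 6 (r>0 drops 1)

6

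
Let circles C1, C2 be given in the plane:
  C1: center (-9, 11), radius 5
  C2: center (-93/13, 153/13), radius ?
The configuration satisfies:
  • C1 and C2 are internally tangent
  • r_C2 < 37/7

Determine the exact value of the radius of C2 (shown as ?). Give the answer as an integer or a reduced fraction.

3

1. [int C1,C2]  r_C2² − 10r_C2 + 21 = 0  ⇒  r_C2 = 3 or 7
2. given r_C2 < 37/7: keep 3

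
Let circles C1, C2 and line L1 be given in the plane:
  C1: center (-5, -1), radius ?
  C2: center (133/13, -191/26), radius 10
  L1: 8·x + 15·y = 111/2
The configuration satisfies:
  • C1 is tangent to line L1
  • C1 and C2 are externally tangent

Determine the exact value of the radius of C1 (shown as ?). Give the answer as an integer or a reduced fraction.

13/2

1. [C1‖L1]  r_C1² − 169/4 = 0  ⇒  r_C1 = 13/2 (r>0 drops 1)
2. [ext C1·C2]  r_C1² + 20r_C1 − 689/4 = 0  ⇒  r_C1 = 13/2 (r>0 drops 1)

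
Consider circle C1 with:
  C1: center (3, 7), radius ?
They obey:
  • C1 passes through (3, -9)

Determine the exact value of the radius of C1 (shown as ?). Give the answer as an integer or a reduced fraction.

16

1. [C1∋P]  r_C1² − 256 = 0  ⇒  r_C1 = 16 (r>0 drops 1)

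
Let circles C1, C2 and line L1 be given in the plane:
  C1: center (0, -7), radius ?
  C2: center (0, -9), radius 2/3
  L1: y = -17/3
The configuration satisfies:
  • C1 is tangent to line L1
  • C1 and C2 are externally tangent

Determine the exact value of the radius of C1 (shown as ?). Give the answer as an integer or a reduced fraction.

1. [C1‖L1]  r_C1² − 16/9 = 0  ⇒  r_C1 = 4/3 (r>0 drops 1)
2. [ext C1·C2]  r_C1² + (4/3)r_C1 − 32/9 = 0  ⇒  r_C1 = 4/3 (r>0 drops 1)

4/3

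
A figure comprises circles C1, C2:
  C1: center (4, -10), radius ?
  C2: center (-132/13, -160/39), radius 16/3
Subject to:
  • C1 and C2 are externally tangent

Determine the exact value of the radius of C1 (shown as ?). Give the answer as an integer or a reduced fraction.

1. [ext C1·C2]  r_C1² + (32/3)r_C1 − 620/3 = 0  ⇒  r_C1 = 10 (r>0 drops 1)

10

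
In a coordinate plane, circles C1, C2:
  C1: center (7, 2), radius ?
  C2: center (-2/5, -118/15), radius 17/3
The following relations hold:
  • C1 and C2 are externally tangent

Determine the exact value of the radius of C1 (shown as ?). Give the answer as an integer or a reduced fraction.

1. [ext C1·C2]  r_C1² + (34/3)r_C1 − 120 = 0  ⇒  r_C1 = 20/3 (r>0 drops 1)

20/3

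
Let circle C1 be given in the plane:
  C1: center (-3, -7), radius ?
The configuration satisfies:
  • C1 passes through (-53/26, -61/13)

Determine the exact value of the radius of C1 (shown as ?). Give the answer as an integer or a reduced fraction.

1. [C1∋P]  r_C1² − 25/4 = 0  ⇒  r_C1 = 5/2 (r>0 drops 1)

5/2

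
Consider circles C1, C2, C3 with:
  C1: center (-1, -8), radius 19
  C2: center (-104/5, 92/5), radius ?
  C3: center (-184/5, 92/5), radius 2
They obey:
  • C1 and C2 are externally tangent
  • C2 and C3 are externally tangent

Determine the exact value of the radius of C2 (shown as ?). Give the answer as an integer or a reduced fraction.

1. [ext C1·C2]  r_C2² + 38r_C2 − 728 = 0  ⇒  r_C2 = 14 (r>0 drops 1)
2. [ext C2·C3]  r_C2² + 4r_C2 − 252 = 0  ⇒  r_C2 = 14 (r>0 drops 1)

14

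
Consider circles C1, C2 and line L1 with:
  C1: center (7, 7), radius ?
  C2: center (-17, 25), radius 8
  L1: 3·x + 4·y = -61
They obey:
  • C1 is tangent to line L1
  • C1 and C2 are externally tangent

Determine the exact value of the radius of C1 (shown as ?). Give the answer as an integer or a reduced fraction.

1. [C1‖L1]  r_C1² − 484 = 0  ⇒  r_C1 = 22 (r>0 drops 1)
2. [ext C1·C2]  r_C1² + 16r_C1 − 836 = 0  ⇒  r_C1 = 22 (r>0 drops 1)

22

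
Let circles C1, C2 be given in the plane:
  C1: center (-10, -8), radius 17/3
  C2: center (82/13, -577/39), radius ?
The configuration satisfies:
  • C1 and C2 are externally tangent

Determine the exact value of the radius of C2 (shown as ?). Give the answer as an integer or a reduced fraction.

12

1. [ext C1·C2]  r_C2² + (34/3)r_C2 − 280 = 0  ⇒  r_C2 = 12 (r>0 drops 1)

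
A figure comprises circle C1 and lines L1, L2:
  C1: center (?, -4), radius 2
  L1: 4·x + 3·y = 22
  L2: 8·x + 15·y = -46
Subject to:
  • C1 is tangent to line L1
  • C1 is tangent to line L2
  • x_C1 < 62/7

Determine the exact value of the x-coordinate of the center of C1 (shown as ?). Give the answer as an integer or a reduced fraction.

1. [C1‖L1]  x_C1² − 17x_C1 + 66 = 0  ⇒  x_C1 = 6 or 11
2. [C1‖L2]  x_C1² − (7/2)x_C1 − 15 = 0  ⇒  x_C1 = -5/2 or 6

6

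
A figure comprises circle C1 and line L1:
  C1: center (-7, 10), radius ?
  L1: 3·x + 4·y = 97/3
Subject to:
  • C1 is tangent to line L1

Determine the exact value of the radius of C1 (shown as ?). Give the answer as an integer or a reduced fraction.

1. [C1‖L1]  r_C1² − 64/9 = 0  ⇒  r_C1 = 8/3 (r>0 drops 1)

8/3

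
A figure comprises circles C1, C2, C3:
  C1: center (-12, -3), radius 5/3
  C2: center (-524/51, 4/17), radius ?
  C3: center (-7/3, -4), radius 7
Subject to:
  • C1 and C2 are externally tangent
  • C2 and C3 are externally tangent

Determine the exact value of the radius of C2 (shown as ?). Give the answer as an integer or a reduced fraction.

2

1. [ext C1·C2]  r_C2² + (10/3)r_C2 − 32/3 = 0  ⇒  r_C2 = 2 (r>0 drops 1)
2. [ext C2·C3]  r_C2² + 14r_C2 − 32 = 0  ⇒  r_C2 = 2 (r>0 drops 1)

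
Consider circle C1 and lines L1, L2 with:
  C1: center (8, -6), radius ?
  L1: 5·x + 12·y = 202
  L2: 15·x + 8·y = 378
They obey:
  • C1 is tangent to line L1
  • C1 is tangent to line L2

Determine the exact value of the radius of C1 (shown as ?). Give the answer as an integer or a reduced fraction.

1. [C1‖L1]  r_C1² − 324 = 0  ⇒  r_C1 = 18 (r>0 drops 1)
2. [C1‖L2]  r_C1² − 324 = 0  ⇒  r_C1 = 18 (r>0 drops 1)

18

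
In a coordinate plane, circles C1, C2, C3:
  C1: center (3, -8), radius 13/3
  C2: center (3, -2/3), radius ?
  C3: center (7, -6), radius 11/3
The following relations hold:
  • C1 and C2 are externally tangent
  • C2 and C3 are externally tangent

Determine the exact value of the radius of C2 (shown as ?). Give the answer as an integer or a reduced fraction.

1. [ext C1·C2]  r_C2² + (26/3)r_C2 − 35 = 0  ⇒  r_C2 = 3 (r>0 drops 1)
2. [ext C2·C3]  r_C2² + (22/3)r_C2 − 31 = 0  ⇒  r_C2 = 3 (r>0 drops 1)

3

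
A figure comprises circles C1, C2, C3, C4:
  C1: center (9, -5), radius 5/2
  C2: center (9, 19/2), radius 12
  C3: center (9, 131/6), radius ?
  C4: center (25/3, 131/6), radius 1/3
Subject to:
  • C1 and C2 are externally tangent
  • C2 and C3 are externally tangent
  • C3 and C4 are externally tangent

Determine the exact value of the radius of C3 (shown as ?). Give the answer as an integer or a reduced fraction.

1. [ext C2·C3]  r_C3² + 24r_C3 − 73/9 = 0  ⇒  r_C3 = 1/3 (r>0 drops 1)
2. [ext C3·C4]  r_C3² + (2/3)r_C3 − 1/3 = 0  ⇒  r_C3 = 1/3 (r>0 drops 1)

1/3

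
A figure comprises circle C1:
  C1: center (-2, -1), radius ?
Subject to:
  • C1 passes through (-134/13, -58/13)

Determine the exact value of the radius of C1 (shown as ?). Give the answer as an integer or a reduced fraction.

9

1. [C1∋P]  r_C1² − 81 = 0  ⇒  r_C1 = 9 (r>0 drops 1)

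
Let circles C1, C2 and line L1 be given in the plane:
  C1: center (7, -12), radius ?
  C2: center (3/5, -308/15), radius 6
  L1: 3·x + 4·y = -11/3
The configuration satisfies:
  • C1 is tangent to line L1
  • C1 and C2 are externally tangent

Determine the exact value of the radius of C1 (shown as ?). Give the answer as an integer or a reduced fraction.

14/3

1. [C1‖L1]  r_C1² − 196/9 = 0  ⇒  r_C1 = 14/3 (r>0 drops 1)
2. [ext C1·C2]  r_C1² + 12r_C1 − 700/9 = 0  ⇒  r_C1 = 14/3 (r>0 drops 1)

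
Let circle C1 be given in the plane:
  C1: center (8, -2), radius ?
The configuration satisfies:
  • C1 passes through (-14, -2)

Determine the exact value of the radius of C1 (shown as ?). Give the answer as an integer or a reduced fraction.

1. [C1∋P]  r_C1² − 484 = 0  ⇒  r_C1 = 22 (r>0 drops 1)

22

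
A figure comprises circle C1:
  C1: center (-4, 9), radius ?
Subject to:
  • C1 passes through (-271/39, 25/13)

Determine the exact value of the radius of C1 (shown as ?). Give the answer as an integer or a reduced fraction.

23/3

1. [C1∋P]  r_C1² − 529/9 = 0  ⇒  r_C1 = 23/3 (r>0 drops 1)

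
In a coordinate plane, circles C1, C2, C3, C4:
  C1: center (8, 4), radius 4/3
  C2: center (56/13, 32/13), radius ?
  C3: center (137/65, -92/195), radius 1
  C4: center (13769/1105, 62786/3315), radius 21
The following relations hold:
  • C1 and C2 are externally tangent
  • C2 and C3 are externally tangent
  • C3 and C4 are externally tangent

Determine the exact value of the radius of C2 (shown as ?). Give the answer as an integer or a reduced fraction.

1. [ext C1·C2]  r_C2² + (8/3)r_C2 − 128/9 = 0  ⇒  r_C2 = 8/3 (r>0 drops 1)
2. [ext C2·C3]  r_C2² + 2r_C2 − 112/9 = 0  ⇒  r_C2 = 8/3 (r>0 drops 1)

8/3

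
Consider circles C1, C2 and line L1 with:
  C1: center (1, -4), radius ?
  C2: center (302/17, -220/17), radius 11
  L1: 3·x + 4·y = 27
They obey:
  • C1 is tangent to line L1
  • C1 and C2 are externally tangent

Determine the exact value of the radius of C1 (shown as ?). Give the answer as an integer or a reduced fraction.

1. [C1‖L1]  r_C1² − 64 = 0  ⇒  r_C1 = 8 (r>0 drops 1)
2. [ext C1·C2]  r_C1² + 22r_C1 − 240 = 0  ⇒  r_C1 = 8 (r>0 drops 1)

8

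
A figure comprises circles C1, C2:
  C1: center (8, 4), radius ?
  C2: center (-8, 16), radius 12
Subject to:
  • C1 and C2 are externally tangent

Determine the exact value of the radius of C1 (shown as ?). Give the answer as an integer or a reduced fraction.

1. [ext C1·C2]  r_C1² + 24r_C1 − 256 = 0  ⇒  r_C1 = 8 (r>0 drops 1)

8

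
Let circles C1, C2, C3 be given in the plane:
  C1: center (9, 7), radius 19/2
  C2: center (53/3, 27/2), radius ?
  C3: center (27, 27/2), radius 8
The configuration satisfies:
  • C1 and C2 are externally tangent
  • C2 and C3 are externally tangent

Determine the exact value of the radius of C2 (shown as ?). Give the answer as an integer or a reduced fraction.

4/3

1. [ext C1·C2]  r_C2² + 19r_C2 − 244/9 = 0  ⇒  r_C2 = 4/3 (r>0 drops 1)
2. [ext C2·C3]  r_C2² + 16r_C2 − 208/9 = 0  ⇒  r_C2 = 4/3 (r>0 drops 1)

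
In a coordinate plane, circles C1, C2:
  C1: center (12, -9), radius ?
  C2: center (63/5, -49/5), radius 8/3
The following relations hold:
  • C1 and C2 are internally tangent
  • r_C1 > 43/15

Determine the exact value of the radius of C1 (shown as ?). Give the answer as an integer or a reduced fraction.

1. [int C1,C2]  r_C1² − (16/3)r_C1 + 55/9 = 0  ⇒  r_C1 = 5/3 or 11/3
2. given r_C1 > 43/15: keep 11/3

11/3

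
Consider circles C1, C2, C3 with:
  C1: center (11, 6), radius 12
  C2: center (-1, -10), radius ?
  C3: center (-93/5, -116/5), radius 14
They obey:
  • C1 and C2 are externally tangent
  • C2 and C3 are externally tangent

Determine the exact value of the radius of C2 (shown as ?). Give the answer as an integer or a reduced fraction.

8

1. [ext C1·C2]  r_C2² + 24r_C2 − 256 = 0  ⇒  r_C2 = 8 (r>0 drops 1)
2. [ext C2·C3]  r_C2² + 28r_C2 − 288 = 0  ⇒  r_C2 = 8 (r>0 drops 1)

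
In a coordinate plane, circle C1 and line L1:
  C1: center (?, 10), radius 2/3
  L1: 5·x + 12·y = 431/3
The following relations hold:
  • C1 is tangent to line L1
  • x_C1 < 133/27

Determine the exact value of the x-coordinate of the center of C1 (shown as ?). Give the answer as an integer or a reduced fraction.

1. [C1‖L1]  x_C1² − (142/15)x_C1 + 97/5 = 0  ⇒  x_C1 = 3 or 97/15
2. given x_C1 < 133/27: keep 3

3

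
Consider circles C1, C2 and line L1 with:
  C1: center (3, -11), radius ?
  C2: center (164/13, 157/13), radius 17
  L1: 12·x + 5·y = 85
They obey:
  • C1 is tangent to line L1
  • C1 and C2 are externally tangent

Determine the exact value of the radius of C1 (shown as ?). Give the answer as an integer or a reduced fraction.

8

1. [C1‖L1]  r_C1² − 64 = 0  ⇒  r_C1 = 8 (r>0 drops 1)
2. [ext C1·C2]  r_C1² + 34r_C1 − 336 = 0  ⇒  r_C1 = 8 (r>0 drops 1)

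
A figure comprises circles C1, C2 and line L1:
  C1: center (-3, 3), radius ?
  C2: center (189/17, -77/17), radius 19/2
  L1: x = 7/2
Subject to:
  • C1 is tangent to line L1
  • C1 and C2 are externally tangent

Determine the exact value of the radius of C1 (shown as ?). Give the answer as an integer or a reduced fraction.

13/2

1. [C1‖L1]  r_C1² − 169/4 = 0  ⇒  r_C1 = 13/2 (r>0 drops 1)
2. [ext C1·C2]  r_C1² + 19r_C1 − 663/4 = 0  ⇒  r_C1 = 13/2 (r>0 drops 1)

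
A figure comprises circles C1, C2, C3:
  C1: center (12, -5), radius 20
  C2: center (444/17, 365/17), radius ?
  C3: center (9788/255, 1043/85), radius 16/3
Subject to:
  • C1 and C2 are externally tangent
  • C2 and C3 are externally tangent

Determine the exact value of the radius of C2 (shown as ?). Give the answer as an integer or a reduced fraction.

10

1. [ext C1·C2]  r_C2² + 40r_C2 − 500 = 0  ⇒  r_C2 = 10 (r>0 drops 1)
2. [ext C2·C3]  r_C2² + (32/3)r_C2 − 620/3 = 0  ⇒  r_C2 = 10 (r>0 drops 1)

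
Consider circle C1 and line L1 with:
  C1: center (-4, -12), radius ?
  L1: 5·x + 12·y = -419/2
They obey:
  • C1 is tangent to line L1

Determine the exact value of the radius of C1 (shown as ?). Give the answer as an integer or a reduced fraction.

1. [C1‖L1]  r_C1² − 49/4 = 0  ⇒  r_C1 = 7/2 (r>0 drops 1)

7/2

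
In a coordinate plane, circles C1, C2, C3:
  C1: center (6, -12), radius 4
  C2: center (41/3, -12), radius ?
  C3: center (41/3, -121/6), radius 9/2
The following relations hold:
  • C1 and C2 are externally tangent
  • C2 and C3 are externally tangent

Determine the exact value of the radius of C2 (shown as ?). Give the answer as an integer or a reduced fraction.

11/3

1. [ext C1·C2]  r_C2² + 8r_C2 − 385/9 = 0  ⇒  r_C2 = 11/3 (r>0 drops 1)
2. [ext C2·C3]  r_C2² + 9r_C2 − 418/9 = 0  ⇒  r_C2 = 11/3 (r>0 drops 1)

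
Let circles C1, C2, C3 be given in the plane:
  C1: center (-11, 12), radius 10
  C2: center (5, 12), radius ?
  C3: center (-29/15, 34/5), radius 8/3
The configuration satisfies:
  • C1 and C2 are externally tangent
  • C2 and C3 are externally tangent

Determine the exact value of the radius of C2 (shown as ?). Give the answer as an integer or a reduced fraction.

6

1. [ext C1·C2]  r_C2² + 20r_C2 − 156 = 0  ⇒  r_C2 = 6 (r>0 drops 1)
2. [ext C2·C3]  r_C2² + (16/3)r_C2 − 68 = 0  ⇒  r_C2 = 6 (r>0 drops 1)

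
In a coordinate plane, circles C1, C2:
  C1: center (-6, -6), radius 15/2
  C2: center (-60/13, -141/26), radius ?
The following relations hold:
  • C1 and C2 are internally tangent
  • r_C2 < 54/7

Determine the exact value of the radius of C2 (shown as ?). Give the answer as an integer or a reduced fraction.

1. [int C1,C2]  r_C2² − 15r_C2 + 54 = 0  ⇒  r_C2 = 6 or 9
2. given r_C2 < 54/7: keep 6

6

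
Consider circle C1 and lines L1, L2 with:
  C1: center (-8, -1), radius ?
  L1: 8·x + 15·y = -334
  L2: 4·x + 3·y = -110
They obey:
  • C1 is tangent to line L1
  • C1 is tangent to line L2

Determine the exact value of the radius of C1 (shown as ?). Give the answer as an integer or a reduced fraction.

1. [C1‖L1]  r_C1² − 225 = 0  ⇒  r_C1 = 15 (r>0 drops 1)
2. [C1‖L2]  r_C1² − 225 = 0  ⇒  r_C1 = 15 (r>0 drops 1)

15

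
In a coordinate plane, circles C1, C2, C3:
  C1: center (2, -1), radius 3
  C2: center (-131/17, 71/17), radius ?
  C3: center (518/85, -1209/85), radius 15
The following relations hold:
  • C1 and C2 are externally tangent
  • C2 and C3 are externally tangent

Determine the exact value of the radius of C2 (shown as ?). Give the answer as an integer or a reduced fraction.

1. [ext C1·C2]  r_C2² + 6r_C2 − 112 = 0  ⇒  r_C2 = 8 (r>0 drops 1)
2. [ext C2·C3]  r_C2² + 30r_C2 − 304 = 0  ⇒  r_C2 = 8 (r>0 drops 1)

8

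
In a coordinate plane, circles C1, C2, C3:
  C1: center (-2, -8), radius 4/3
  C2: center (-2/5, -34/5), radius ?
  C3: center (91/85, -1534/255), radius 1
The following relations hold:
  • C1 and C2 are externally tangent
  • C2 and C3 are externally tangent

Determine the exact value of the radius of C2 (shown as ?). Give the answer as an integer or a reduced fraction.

1. [ext C1·C2]  r_C2² + (8/3)r_C2 − 20/9 = 0  ⇒  r_C2 = 2/3 (r>0 drops 1)
2. [ext C2·C3]  r_C2² + 2r_C2 − 16/9 = 0  ⇒  r_C2 = 2/3 (r>0 drops 1)

2/3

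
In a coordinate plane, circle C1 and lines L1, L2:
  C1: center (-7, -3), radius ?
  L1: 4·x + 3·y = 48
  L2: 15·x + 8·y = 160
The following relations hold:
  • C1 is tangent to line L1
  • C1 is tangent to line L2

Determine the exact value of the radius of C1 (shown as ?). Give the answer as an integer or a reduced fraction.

1. [C1‖L1]  r_C1² − 289 = 0  ⇒  r_C1 = 17 (r>0 drops 1)
2. [C1‖L2]  r_C1² − 289 = 0  ⇒  r_C1 = 17 (r>0 drops 1)

17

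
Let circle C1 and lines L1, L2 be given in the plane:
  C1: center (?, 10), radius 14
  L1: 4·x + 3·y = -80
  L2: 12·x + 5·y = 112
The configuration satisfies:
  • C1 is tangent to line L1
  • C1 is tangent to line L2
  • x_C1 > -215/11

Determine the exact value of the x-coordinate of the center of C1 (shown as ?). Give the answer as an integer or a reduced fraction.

1. [C1‖L1]  x_C1² + 55x_C1 + 450 = 0  ⇒  x_C1 = -45 or -10
2. [C1‖L2]  x_C1² − (31/3)x_C1 − 610/3 = 0  ⇒  x_C1 = -10 or 61/3

-10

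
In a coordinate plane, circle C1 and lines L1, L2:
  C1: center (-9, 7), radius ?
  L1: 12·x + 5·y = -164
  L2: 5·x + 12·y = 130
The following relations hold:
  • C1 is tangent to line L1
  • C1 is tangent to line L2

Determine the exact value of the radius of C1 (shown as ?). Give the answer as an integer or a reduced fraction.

7

1. [C1‖L1]  r_C1² − 49 = 0  ⇒  r_C1 = 7 (r>0 drops 1)
2. [C1‖L2]  r_C1² − 49 = 0  ⇒  r_C1 = 7 (r>0 drops 1)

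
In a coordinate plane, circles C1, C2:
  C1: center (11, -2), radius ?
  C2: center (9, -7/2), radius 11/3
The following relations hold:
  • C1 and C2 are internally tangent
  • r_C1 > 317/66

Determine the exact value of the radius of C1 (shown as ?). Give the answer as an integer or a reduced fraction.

1. [int C1,C2]  r_C1² − (22/3)r_C1 + 259/36 = 0  ⇒  r_C1 = 7/6 or 37/6
2. given r_C1 > 317/66: keep 37/6

37/6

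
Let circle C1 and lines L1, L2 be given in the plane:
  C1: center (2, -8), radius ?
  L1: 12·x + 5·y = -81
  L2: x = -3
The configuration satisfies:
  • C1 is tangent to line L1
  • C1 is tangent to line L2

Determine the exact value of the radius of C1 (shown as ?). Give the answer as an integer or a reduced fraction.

5

1. [C1‖L1]  r_C1² − 25 = 0  ⇒  r_C1 = 5 (r>0 drops 1)
2. [C1‖L2]  r_C1² − 25 = 0  ⇒  r_C1 = 5 (r>0 drops 1)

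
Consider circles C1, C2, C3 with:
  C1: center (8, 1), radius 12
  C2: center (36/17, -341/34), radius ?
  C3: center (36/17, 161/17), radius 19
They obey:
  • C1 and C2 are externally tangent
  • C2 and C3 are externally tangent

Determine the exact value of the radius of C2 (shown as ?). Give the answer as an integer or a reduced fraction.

1. [ext C1·C2]  r_C2² + 24r_C2 − 49/4 = 0  ⇒  r_C2 = 1/2 (r>0 drops 1)
2. [ext C2·C3]  r_C2² + 38r_C2 − 77/4 = 0  ⇒  r_C2 = 1/2 (r>0 drops 1)

1/2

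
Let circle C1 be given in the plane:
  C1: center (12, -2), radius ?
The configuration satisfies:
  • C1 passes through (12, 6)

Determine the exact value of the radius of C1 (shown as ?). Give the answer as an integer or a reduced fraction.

1. [C1∋P]  r_C1² − 64 = 0  ⇒  r_C1 = 8 (r>0 drops 1)

8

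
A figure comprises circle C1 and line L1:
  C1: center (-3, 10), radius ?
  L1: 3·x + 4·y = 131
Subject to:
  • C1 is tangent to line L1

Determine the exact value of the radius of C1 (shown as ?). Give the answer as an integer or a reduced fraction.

1. [C1‖L1]  r_C1² − 400 = 0  ⇒  r_C1 = 20 (r>0 drops 1)

20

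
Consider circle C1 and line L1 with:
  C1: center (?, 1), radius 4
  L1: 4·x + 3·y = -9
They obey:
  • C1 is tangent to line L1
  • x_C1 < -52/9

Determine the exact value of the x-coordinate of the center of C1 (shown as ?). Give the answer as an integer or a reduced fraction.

-8

1. [C1‖L1]  x_C1² + 6x_C1 − 16 = 0  ⇒  x_C1 = -8 or 2
2. given x_C1 < -52/9: keep -8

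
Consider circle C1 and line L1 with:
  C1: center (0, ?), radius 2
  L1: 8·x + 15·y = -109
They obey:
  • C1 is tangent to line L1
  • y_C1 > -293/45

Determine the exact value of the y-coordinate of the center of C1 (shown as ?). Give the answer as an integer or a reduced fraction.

1. [C1‖L1]  y_C1² + (218/15)y_C1 + 143/3 = 0  ⇒  y_C1 = -143/15 or -5
2. given y_C1 > -293/45: keep -5

-5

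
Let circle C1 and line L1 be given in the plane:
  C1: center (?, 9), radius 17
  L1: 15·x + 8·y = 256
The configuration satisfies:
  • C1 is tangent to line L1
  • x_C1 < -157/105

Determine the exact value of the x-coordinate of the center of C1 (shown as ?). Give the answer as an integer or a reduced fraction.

-7

1. [C1‖L1]  x_C1² − (368/15)x_C1 − 3311/15 = 0  ⇒  x_C1 = -7 or 473/15
2. given x_C1 < -157/105: keep -7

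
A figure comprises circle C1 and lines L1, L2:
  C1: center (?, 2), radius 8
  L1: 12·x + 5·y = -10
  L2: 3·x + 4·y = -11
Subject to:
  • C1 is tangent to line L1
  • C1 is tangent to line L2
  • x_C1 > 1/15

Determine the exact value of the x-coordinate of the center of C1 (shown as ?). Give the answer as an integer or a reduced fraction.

1. [C1‖L1]  x_C1² + (10/3)x_C1 − 217/3 = 0  ⇒  x_C1 = -31/3 or 7
2. [C1‖L2]  x_C1² + (38/3)x_C1 − 413/3 = 0  ⇒  x_C1 = -59/3 or 7

7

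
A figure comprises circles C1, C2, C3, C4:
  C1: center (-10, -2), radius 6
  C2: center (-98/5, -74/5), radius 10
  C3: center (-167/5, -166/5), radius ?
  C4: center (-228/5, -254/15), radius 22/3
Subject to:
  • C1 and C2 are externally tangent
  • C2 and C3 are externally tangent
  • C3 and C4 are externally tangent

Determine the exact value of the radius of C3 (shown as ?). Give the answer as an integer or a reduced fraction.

13

1. [ext C2·C3]  r_C3² + 20r_C3 − 429 = 0  ⇒  r_C3 = 13 (r>0 drops 1)
2. [ext C3·C4]  r_C3² + (44/3)r_C3 − 1079/3 = 0  ⇒  r_C3 = 13 (r>0 drops 1)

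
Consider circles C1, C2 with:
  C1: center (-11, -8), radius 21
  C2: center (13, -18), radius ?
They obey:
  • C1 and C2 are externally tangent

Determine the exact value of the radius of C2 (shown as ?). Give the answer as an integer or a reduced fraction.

1. [ext C1·C2]  r_C2² + 42r_C2 − 235 = 0  ⇒  r_C2 = 5 (r>0 drops 1)

5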